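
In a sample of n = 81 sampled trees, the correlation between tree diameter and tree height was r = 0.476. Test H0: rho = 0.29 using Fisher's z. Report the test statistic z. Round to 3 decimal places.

1.936

Fisher z: atanh(0.476) = 0.517800, atanh(0.29) = 0.298566
z = (z_r − z_0)·√(n−3) = (0.517800 − 0.298566)·√78 = 0.219234 · 8.831761 = 1.936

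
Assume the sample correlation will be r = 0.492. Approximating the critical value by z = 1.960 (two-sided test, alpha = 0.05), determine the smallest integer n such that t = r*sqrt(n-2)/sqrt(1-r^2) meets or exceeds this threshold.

15

Need r·√(n−2)/√(1−r²) ≥ 1.960
√(n−2) ≥ 1.960·√(1−0.242064) / 0.492 = 1.960·0.870595 / 0.492 = 3.4682
n−2 ≥ 12.0284  ⇒  n ≥ 14.0284
Smallest integer n = 15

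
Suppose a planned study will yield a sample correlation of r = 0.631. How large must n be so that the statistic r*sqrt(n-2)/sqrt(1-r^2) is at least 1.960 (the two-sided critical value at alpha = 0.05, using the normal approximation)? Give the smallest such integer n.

8

r√(n−2)/√(1−r²) ≥ 1.960  ⇔  n−2 ≥ (1.960)²·(1−r²)/r²
(1−r²)/r² = (1−0.398161)/0.398161 = 1.5115
n ≥ 2 + 3.8416·1.5115 = 2 + 5.8066 = 7.8066
⌈7.8066⌉ = 8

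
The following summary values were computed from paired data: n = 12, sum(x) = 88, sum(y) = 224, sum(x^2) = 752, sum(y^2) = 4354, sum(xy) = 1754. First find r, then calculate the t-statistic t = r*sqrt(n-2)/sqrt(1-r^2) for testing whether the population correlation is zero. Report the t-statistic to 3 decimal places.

4.537

S_xy = nΣxy − ΣxΣy = 12·1754 − 88·224 = 21048 − 19712 = 1336
S_xx = nΣx² − (Σx)² = 12·752 − 88² = 9024 − 7744 = 1280
S_yy = nΣy² − (Σy)² = 12·4354 − 224² = 52248 − 50176 = 2072
r = S_xy / √(S_xx·S_yy) = 1336 / √(1280·2072) = 1336 / √2652160 = 1336 / 1628.5454 = 0.8204
t = r·√(n−2)/√(1−r²) = 0.8204·√10 / √(1−0.673056) = 2.594333 / 0.571790 = 4.537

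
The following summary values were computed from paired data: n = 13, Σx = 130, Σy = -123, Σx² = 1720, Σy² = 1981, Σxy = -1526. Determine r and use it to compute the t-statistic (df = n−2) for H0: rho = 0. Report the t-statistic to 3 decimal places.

S_xy = nΣxy − ΣxΣy = 13·(-1526) − 130·(-123) = -19838 − (-15990) = -3848
S_xx = nΣx² − (Σx)² = 13·1720 − 130² = 22360 − 16900 = 5460
S_yy = nΣy² − (Σy)² = 13·1981 − (-123)² = 25753 − 15129 = 10624
r = S_xy / √(S_xx·S_yy) = -3848 / √(5460·10624) = -3848 / √58007040 = -3848 / 7616.2353 = -0.5052
t = r·√(n−2)/√(1−r²) = -0.5052·√11 / √(1−0.255227) = -1.675559 / 0.863002 = -1.942

-1.942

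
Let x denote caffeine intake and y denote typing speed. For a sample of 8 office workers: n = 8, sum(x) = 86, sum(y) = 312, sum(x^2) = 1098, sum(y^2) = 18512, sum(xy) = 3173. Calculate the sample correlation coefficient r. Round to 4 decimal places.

-0.1725

Numerator: nΣxy − (Σx)(Σy) = 8·3173 − (86)(312) = -1448
Denominator: √[(nΣx²−(Σx)²)(nΣy²−(Σy)²)]
  nΣx²−(Σx)² = 8·1098 − 7396 = 1388;  nΣy²−(Σy)² = 8·18512 − 97344 = 50752
  √(1388·50752) = √70443776 = 8393.0791
r = -1448 / 8393.0791 = -0.1725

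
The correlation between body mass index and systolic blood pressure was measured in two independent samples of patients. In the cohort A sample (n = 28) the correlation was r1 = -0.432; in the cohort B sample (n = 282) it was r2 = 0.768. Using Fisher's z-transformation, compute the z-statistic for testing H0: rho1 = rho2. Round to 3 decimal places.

z1 = atanh(-0.432) = -0.462353,  z2 = atanh(0.768) = 1.015433
SE = √(1/(n1−3) + 1/(n2−3)) = √(1/25 + 1/279) = √(0.0400000 + 0.0035842) = √0.0435842 = 0.208768
z = (z1 − z2)/SE = (-0.462353 − 1.015433) / 0.208768 = -1.477786 / 0.208768 = -7.079

-7.079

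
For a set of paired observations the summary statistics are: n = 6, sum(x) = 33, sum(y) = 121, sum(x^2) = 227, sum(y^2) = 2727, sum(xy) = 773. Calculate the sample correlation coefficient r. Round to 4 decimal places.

S_xy = nΣxy − ΣxΣy = 6·773 − 33·121 = 4638 − 3993 = 645
S_xx = nΣx² − (Σx)² = 6·227 − 33² = 1362 − 1089 = 273
S_yy = nΣy² − (Σy)² = 6·2727 − 121² = 16362 − 14641 = 1721
r = S_xy / √(S_xx·S_yy) = 645 / √(273·1721) = 645 / √469833 = 645 / 685.4437 = 0.9410

0.9410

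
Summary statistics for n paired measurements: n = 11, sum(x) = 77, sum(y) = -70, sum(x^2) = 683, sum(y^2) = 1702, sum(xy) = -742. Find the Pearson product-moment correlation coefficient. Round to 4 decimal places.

Numerator: nΣxy − (Σx)(Σy) = 11·(-742) − (77)(-70) = -2772
Denominator: √[(nΣx²−(Σx)²)(nΣy²−(Σy)²)]
  nΣx²−(Σx)² = 11·683 − 5929 = 1584;  nΣy²−(Σy)² = 11·1702 − 4900 = 13822
  √(1584·13822) = √21894048 = 4679.1076
r = -2772 / 4679.1076 = -0.5924

-0.5924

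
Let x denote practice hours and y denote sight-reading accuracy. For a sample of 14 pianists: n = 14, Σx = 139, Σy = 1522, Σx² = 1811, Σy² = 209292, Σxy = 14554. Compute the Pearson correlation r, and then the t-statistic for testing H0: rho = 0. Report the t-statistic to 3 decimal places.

Numerator: nΣxy − (Σx)(Σy) = 14·14554 − (139)(1522) = -7802
Denominator: √[(nΣx²−(Σx)²)(nΣy²−(Σy)²)]
  nΣx²−(Σx)² = 14·1811 − 19321 = 6033;  nΣy²−(Σy)² = 14·209292 − 2316484 = 613604
  √(6033·613604) = √3701872932 = 60843.0188
r = -7802 / 60843.0188 = -0.1282
t = r·√(n−2)/√(1−r²) = -0.1282·√12 / √(1−0.016435) = -0.444098 / 0.991748 = -0.448

-0.448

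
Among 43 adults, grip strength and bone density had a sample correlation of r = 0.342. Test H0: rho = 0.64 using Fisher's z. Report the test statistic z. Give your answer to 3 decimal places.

z_r = atanh(0.342) = 0.356356,  z_0 = atanh(0.64) = 0.758174
SE = 1/√(n−3) = 1/√40 = 0.158114
z = (z_r − z_0)/SE = (0.356356 − 0.758174) / 0.158114 = -0.401818 / 0.158114 = -2.541

-2.541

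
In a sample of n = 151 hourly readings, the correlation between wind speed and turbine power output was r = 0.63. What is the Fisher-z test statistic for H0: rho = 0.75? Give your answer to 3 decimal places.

Fisher z: atanh(0.63) = 0.741416, atanh(0.75) = 0.972955
z = (z_r − z_0)·√(n−3) = (0.741416 − 0.972955)·√148 = -0.231539 · 12.165525 = -2.817

-2.817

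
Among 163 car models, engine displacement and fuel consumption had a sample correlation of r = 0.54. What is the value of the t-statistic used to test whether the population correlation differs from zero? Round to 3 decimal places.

8.141

1 − r² = 1 − 0.2916 = 0.7084;  √(1−r²) = 0.841665
√(n−2) = √161 = 12.688578
t = r·√(n−2)/√(1−r²) = 0.54 · 12.688578 / 0.841665 = 8.141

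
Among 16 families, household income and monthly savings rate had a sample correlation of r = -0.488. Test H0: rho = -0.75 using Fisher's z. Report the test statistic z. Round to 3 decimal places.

z_r = atanh(-0.488) = -0.533432,  z_0 = atanh(-0.75) = -0.972955
SE = 1/√(n−3) = 1/√13 = 0.277350
z = (z_r − z_0)/SE = (-0.533432 − (-0.972955)) / 0.277350 = 0.439523 / 0.277350 = 1.585

1.585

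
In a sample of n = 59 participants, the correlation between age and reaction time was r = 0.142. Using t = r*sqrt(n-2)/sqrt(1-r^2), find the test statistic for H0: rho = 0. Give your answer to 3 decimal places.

1 − r² = 1 − 0.020164 = 0.979836;  √(1−r²) = 0.989867
√(n−2) = √57 = 7.549834
t = r·√(n−2)/√(1−r²) = 0.142 · 7.549834 / 0.989867 = 1.083

1.083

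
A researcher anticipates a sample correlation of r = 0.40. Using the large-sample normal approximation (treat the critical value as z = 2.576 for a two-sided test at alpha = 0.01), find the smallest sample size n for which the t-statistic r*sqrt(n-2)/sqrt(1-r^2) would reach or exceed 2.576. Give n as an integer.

r√(n−2)/√(1−r²) ≥ 2.576  ⇔  n−2 ≥ (2.576)²·(1−r²)/r²
(1−r²)/r² = (1−0.1600)/0.1600 = 5.2500
n ≥ 2 + 6.635776·5.2500 = 2 + 34.8378 = 36.8378
⌈36.8378⌉ = 37

37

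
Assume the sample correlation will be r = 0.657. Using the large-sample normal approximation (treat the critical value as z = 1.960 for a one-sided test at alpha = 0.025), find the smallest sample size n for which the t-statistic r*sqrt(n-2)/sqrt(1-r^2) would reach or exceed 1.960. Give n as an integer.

r√(n−2)/√(1−r²) ≥ 1.960  ⇔  n−2 ≥ (1.960)²·(1−r²)/r²
(1−r²)/r² = (1−0.431649)/0.431649 = 1.3167
n ≥ 2 + 3.8416·1.3167 = 2 + 5.0582 = 7.0582
⌈7.0582⌉ = 8

8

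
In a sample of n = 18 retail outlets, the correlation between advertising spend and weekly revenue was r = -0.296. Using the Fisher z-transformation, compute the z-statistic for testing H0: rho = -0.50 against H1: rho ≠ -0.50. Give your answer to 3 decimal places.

0.946

Fisher z: atanh(-0.296) = -0.305130, atanh(-0.50) = -0.549306
z = (z_r − z_0)·√(n−3) = (-0.305130 − (-0.549306))·√15 = 0.244176 · 3.872983 = 0.946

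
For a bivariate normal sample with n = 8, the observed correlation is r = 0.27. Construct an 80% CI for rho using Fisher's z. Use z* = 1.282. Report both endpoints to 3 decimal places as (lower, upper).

(-0.288, 0.691)

z_r = atanh(0.27) = 0.276864;  SE = 1/√(n−3) = 1/√5 = 0.447214
z-limits: 0.276864 ± 1.282·0.447214 = 0.276864 ± 0.573328 = [-0.296464, 0.850192]
ρ-limits: (tanh -0.296464, tanh 0.850192) = (-0.288, 0.691)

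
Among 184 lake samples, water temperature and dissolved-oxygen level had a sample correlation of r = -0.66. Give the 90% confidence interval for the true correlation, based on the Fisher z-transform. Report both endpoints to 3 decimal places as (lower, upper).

(-0.724, -0.585)

Fisher z: z_r = atanh(r) = ½·ln((1+(-0.66))/(1−(-0.66))) = -0.792814
SE(z) = 1/√(n−3) = 1/√181 = 0.074329
90% ⇒ z* = 1.645; margin = 1.645·0.074329 = 0.122271
CI on z-scale: (-0.915085, -0.670543)
Back-transform: tanh(-0.915085) = -0.723564, tanh(-0.670543) = -0.585337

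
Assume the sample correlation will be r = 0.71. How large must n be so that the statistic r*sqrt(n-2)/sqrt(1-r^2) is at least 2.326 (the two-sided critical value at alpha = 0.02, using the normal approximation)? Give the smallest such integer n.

8

r√(n−2)/√(1−r²) ≥ 2.326  ⇔  n−2 ≥ (2.326)²·(1−r²)/r²
(1−r²)/r² = (1−0.5041)/0.5041 = 0.9837
n ≥ 2 + 5.410276·0.9837 = 2 + 5.3221 = 7.3221
⌈7.3221⌉ = 8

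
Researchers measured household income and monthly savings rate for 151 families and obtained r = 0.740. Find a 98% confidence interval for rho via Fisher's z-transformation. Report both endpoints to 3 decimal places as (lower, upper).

(0.641, 0.815)

Fisher z: z_r = atanh(r) = ½·ln((1+0.740)/(1−0.740)) = 0.950479
SE(z) = 1/√(n−3) = 1/√148 = 0.082199
98% ⇒ z* = 2.326; margin = 2.326·0.082199 = 0.191195
CI on z-scale: (0.759284, 1.141674)
Back-transform: tanh(0.759284) = 0.640655, tanh(1.141674) = 0.814977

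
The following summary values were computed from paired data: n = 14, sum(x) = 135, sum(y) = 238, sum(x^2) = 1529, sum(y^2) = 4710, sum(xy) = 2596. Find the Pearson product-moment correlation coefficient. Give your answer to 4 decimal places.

S_xy = nΣxy − ΣxΣy = 14·2596 − 135·238 = 36344 − 32130 = 4214
S_xx = nΣx² − (Σx)² = 14·1529 − 135² = 21406 − 18225 = 3181
S_yy = nΣy² − (Σy)² = 14·4710 − 238² = 65940 − 56644 = 9296
r = S_xy / √(S_xx·S_yy) = 4214 / √(3181·9296) = 4214 / √29570576 = 4214 / 5437.8834 = 0.7749

0.7749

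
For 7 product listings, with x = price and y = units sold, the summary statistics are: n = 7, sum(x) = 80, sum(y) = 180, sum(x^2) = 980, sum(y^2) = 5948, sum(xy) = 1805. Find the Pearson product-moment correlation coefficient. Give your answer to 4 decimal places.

-0.8563

S_xy = nΣxy − ΣxΣy = 7·1805 − 80·180 = 12635 − 14400 = -1765
S_xx = nΣx² − (Σx)² = 7·980 − 80² = 6860 − 6400 = 460
S_yy = nΣy² − (Σy)² = 7·5948 − 180² = 41636 − 32400 = 9236
r = S_xy / √(S_xx·S_yy) = -1765 / √(460·9236) = -1765 / √4248560 = -1765 / 2061.2035 = -0.8563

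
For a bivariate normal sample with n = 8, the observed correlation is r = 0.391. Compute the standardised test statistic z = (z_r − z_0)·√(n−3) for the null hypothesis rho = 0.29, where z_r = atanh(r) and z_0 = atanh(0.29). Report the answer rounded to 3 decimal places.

z_r = atanh(0.391) = 0.412980,  z_0 = atanh(0.29) = 0.298566
SE = 1/√(n−3) = 1/√5 = 0.447214
z = (z_r − z_0)/SE = (0.412980 − 0.298566) / 0.447214 = 0.114414 / 0.447214 = 0.256

0.256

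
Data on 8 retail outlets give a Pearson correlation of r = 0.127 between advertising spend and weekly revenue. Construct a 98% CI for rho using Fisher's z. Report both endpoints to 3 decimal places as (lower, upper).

Fisher z: z_r = atanh(r) = ½·ln((1+0.127)/(1−0.127)) = 0.127689
SE(z) = 1/√(n−3) = 1/√5 = 0.447214
98% ⇒ z* = 2.326; margin = 2.326·0.447214 = 1.040220
CI on z-scale: (-0.912531, 1.167909)
Back-transform: tanh(-0.912531) = -0.722345, tanh(1.167909) = 0.823601

(-0.722, 0.824)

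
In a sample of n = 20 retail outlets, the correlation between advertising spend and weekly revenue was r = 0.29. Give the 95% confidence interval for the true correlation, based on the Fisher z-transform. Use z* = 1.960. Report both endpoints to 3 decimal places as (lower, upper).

(-0.175, 0.649)

z_r = atanh(0.29) = 0.298566;  SE = 1/√(n−3) = 1/√17 = 0.242536
z-limits: 0.298566 ± 1.960·0.242536 = 0.298566 ± 0.475371 = [-0.176805, 0.773937]
ρ-limits: (tanh -0.176805, tanh 0.773937) = (-0.175, 0.649)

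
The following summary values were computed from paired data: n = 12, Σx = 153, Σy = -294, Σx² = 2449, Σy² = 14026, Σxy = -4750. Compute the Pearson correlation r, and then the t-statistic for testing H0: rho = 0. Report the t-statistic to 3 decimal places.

Numerator: nΣxy − (Σx)(Σy) = 12·(-4750) − (153)(-294) = -12018
Denominator: √[(nΣx²−(Σx)²)(nΣy²−(Σy)²)]
  nΣx²−(Σx)² = 12·2449 − 23409 = 5979;  nΣy²−(Σy)² = 12·14026 − 86436 = 81876
  √(5979·81876) = √489536604 = 22125.4741
r = -12018 / 22125.4741 = -0.5432
t = r·√(n−2)/√(1−r²) = -0.5432·√10 / √(1−0.295066) = -1.717749 / 0.839603 = -2.046

-2.046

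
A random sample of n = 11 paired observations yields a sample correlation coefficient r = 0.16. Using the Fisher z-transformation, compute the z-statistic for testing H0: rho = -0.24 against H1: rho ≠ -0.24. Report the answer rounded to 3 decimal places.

1.149

Fisher z: atanh(0.16) = 0.161387, atanh(-0.24) = -0.244774
z = (z_r − z_0)·√(n−3) = (0.161387 − (-0.244774))·√8 = 0.406161 · 2.828427 = 1.149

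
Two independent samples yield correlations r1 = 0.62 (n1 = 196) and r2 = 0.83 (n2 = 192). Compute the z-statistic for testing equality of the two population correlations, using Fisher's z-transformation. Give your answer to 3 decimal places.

-4.526

z1 = atanh(0.62) = 0.725005,  z2 = atanh(0.83) = 1.188136
SE = √(1/(n1−3) + 1/(n2−3)) = √(1/193 + 1/189) = √(0.0051813 + 0.0052910) = √0.0104723 = 0.102334
z = (z1 − z2)/SE = (0.725005 − 1.188136) / 0.102334 = -0.463131 / 0.102334 = -4.526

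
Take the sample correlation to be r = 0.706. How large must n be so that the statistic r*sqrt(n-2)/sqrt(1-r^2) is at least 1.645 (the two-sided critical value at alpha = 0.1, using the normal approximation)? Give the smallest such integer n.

5

Need r·√(n−2)/√(1−r²) ≥ 1.645
√(n−2) ≥ 1.645·√(1−0.498436) / 0.706 = 1.645·0.708212 / 0.706 = 1.6502
n−2 ≥ 2.7232  ⇒  n ≥ 4.7232
Smallest integer n = 5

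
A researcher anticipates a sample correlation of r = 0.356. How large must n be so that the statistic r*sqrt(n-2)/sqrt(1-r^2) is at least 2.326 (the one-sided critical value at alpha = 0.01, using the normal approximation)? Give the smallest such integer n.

Need r·√(n−2)/√(1−r²) ≥ 2.326
√(n−2) ≥ 2.326·√(1−0.126736) / 0.356 = 2.326·0.934486 / 0.356 = 6.1057
n−2 ≥ 37.2796  ⇒  n ≥ 39.2796
Smallest integer n = 40

40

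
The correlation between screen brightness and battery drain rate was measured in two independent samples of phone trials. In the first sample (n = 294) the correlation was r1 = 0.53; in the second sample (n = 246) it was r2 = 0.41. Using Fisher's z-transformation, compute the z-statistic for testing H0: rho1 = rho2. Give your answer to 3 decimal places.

1.778

Fisher z-transforms: z1 = atanh(0.53) = 0.590145, z2 = atanh(0.41) = 0.435611; difference d = 0.154534
Var(d) = 1/291 + 1/243 = 0.0034364 + 0.0041152 = 0.0075516
z = d/√Var(d) = 0.154534 / √0.0075516 = 0.154534 / 0.086900 = 1.778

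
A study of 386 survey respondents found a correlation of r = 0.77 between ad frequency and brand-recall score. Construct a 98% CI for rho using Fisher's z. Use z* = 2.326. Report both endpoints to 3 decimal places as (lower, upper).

(0.717, 0.814)

Fisher z: z_r = atanh(r) = ½·ln((1+0.77)/(1−0.77)) = 1.020328
SE(z) = 1/√(n−3) = 1/√383 = 0.051098
98% ⇒ z* = 2.326; margin = 2.326·0.051098 = 0.118854
CI on z-scale: (0.901474, 1.139182)
Back-transform: tanh(0.901474) = 0.717015, tanh(1.139182) = 0.814138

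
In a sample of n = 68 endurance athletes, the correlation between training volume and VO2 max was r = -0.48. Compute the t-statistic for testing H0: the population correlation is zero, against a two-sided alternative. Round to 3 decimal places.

-4.445

1 − r² = 1 − 0.2304 = 0.7696;  √(1−r²) = 0.877268
√(n−2) = √66 = 8.124038
t = r·√(n−2)/√(1−r²) = -0.48 · 8.124038 / 0.877268 = -4.445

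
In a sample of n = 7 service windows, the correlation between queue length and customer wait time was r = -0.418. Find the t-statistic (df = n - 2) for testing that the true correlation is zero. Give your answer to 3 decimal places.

t = r·√(n−2) / √(1−r²) with r = -0.418, n = 7
  = -0.418·√5 / √(1 − 0.174724)
  = -0.418·2.236068 / 0.908447
  = -0.934676 / 0.908447 = -1.029

-1.029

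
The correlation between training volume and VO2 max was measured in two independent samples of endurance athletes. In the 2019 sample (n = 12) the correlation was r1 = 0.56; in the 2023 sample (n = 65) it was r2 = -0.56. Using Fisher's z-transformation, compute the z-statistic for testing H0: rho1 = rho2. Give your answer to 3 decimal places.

z1 = atanh(0.56) = 0.632833,  z2 = atanh(-0.56) = -0.632833
SE = √(1/(n1−3) + 1/(n2−3)) = √(1/9 + 1/62) = √(0.1111111 + 0.0161290) = √0.1272401 = 0.356707
z = (z1 − z2)/SE = (0.632833 − (-0.632833)) / 0.356707 = 1.265666 / 0.356707 = 3.548

3.548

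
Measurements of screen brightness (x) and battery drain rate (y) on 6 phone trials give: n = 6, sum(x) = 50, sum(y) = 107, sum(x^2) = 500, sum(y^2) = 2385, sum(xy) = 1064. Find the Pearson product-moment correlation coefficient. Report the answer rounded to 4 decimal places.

0.8645

S_xy = nΣxy − ΣxΣy = 6·1064 − 50·107 = 6384 − 5350 = 1034
S_xx = nΣx² − (Σx)² = 6·500 − 50² = 3000 − 2500 = 500
S_yy = nΣy² − (Σy)² = 6·2385 − 107² = 14310 − 11449 = 2861
r = S_xy / √(S_xx·S_yy) = 1034 / √(500·2861) = 1034 / √1430500 = 1034 / 1196.0351 = 0.8645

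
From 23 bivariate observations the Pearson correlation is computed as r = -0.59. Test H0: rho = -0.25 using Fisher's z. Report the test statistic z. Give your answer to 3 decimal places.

Fisher z: atanh(-0.59) = -0.677666, atanh(-0.25) = -0.255413
z = (z_r − z_0)·√(n−3) = (-0.677666 − (-0.255413))·√20 = -0.422253 · 4.472136 = -1.888

-1.888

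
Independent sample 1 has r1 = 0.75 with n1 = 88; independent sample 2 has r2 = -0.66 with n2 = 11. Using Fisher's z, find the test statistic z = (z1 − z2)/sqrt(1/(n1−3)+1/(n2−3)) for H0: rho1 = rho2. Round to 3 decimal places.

z1 = atanh(0.75) = 0.972955,  z2 = atanh(-0.66) = -0.792814
SE = √(1/(n1−3) + 1/(n2−3)) = √(1/85 + 1/8) = √(0.0117647 + 0.1250000) = √0.1367647 = 0.369817
z = (z1 − z2)/SE = (0.972955 − (-0.792814)) / 0.369817 = 1.765769 / 0.369817 = 4.775

4.775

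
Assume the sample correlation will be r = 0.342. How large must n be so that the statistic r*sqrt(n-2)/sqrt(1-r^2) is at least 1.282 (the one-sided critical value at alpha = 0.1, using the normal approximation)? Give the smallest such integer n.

15

r√(n−2)/√(1−r²) ≥ 1.282  ⇔  n−2 ≥ (1.282)²·(1−r²)/r²
(1−r²)/r² = (1−0.116964)/0.116964 = 7.5496
n ≥ 2 + 1.643524·7.5496 = 2 + 12.4079 = 14.4079
⌈14.4079⌉ = 15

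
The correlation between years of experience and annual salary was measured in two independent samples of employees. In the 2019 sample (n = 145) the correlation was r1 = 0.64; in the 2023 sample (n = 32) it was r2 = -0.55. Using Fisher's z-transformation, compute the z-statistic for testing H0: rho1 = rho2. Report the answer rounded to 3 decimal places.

z1 = atanh(0.64) = 0.758174,  z2 = atanh(-0.55) = -0.618381
SE = √(1/(n1−3) + 1/(n2−3)) = √(1/142 + 1/29) = √(0.0070423 + 0.0344828) = √0.0415251 = 0.203777
z = (z1 − z2)/SE = (0.758174 − (-0.618381)) / 0.203777 = 1.376555 / 0.203777 = 6.755

6.755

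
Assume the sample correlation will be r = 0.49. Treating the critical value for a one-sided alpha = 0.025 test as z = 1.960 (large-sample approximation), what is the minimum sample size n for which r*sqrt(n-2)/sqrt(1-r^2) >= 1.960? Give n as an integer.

15

r√(n−2)/√(1−r²) ≥ 1.960  ⇔  n−2 ≥ (1.960)²·(1−r²)/r²
(1−r²)/r² = (1−0.2401)/0.2401 = 3.1649
n ≥ 2 + 3.8416·3.1649 = 2 + 12.1583 = 14.1583
⌈14.1583⌉ = 15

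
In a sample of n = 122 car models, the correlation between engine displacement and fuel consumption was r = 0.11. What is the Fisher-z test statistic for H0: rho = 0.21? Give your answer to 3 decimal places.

Fisher z: atanh(0.11) = 0.110447, atanh(0.21) = 0.213171
z = (z_r − z_0)·√(n−3) = (0.110447 − 0.213171)·√119 = -0.102724 · 10.908712 = -1.121

-1.121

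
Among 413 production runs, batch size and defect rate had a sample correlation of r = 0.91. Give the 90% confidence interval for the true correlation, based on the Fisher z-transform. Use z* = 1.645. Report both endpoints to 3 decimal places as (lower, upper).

(0.895, 0.923)

Fisher z: z_r = atanh(r) = ½·ln((1+0.91)/(1−0.91)) = 1.527524
SE(z) = 1/√(n−3) = 1/√410 = 0.049386
90% ⇒ z* = 1.645; margin = 1.645·0.049386 = 0.081240
CI on z-scale: (1.446284, 1.608764)
Back-transform: tanh(1.446284) = 0.894956, tanh(1.608764) = 0.922977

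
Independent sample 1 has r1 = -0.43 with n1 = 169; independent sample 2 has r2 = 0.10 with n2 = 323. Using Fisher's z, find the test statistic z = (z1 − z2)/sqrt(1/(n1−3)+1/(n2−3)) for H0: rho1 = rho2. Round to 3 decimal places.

-5.857

Fisher z-transforms: z1 = atanh(-0.43) = -0.459897, z2 = atanh(0.10) = 0.100335; difference d = -0.560232
Var(d) = 1/166 + 1/320 = 0.0060241 + 0.0031250 = 0.0091491
z = d/√Var(d) = -0.560232 / √0.0091491 = -0.560232 / 0.095651 = -5.857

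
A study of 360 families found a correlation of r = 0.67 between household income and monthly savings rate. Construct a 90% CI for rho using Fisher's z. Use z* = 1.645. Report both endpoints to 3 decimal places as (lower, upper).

Fisher z: z_r = atanh(r) = ½·ln((1+0.67)/(1−0.67)) = 0.810743
SE(z) = 1/√(n−3) = 1/√357 = 0.052926
90% ⇒ z* = 1.645; margin = 1.645·0.052926 = 0.087063
CI on z-scale: (0.723680, 0.897806)
Back-transform: tanh(0.723680) = 0.619184, tanh(0.897806) = 0.715228

(0.619, 0.715)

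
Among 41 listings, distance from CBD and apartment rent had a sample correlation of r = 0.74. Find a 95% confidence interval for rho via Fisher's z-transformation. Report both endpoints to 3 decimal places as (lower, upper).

Fisher z: z_r = atanh(r) = ½·ln((1+0.74)/(1−0.74)) = 0.950479
SE(z) = 1/√(n−3) = 1/√38 = 0.162221
95% ⇒ z* = 1.960; margin = 1.960·0.162221 = 0.317953
CI on z-scale: (0.632526, 1.268432)
Back-transform: tanh(0.632526) = 0.559789, tanh(1.268432) = 0.853372

(0.560, 0.853)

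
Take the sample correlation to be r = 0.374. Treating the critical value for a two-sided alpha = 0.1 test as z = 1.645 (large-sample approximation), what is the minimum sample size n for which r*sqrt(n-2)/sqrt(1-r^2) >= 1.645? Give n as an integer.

Need r·√(n−2)/√(1−r²) ≥ 1.645
√(n−2) ≥ 1.645·√(1−0.139876) / 0.374 = 1.645·0.927429 / 0.374 = 4.0792
n−2 ≥ 16.6399  ⇒  n ≥ 18.6399
Smallest integer n = 19

19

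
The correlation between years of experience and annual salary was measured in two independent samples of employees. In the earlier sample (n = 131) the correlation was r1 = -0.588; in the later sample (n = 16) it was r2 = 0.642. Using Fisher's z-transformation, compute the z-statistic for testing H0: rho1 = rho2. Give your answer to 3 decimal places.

z1 = atanh(-0.588) = -0.674604,  z2 = atanh(0.642) = 0.761569
SE = √(1/(n1−3) + 1/(n2−3)) = √(1/128 + 1/13) = √(0.0078125 + 0.0769231) = √0.0847356 = 0.291094
z = (z1 − z2)/SE = (-0.674604 − 0.761569) / 0.291094 = -1.436173 / 0.291094 = -4.934

-4.934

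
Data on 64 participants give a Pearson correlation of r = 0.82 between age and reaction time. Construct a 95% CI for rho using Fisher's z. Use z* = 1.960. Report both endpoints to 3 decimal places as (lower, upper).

(0.719, 0.887)

z_r = atanh(0.82) = 1.156817;  SE = 1/√(n−3) = 1/√61 = 0.128037
z-limits: 1.156817 ± 1.960·0.128037 = 1.156817 ± 0.250953 = [0.905864, 1.407770]
ρ-limits: (tanh 0.905864, tanh 1.407770) = (0.719, 0.887)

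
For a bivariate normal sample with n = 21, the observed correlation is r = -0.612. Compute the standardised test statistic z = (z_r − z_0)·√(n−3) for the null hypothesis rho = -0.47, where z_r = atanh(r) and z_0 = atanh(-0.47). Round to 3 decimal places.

-0.857

z_r = atanh(-0.612) = -0.712113,  z_0 = atanh(-0.47) = -0.510070
SE = 1/√(n−3) = 1/√18 = 0.235702
z = (z_r − z_0)/SE = (-0.712113 − (-0.510070)) / 0.235702 = -0.202043 / 0.235702 = -0.857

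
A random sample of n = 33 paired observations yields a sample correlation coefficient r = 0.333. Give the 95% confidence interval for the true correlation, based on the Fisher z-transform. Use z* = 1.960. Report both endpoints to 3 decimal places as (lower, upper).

(-0.012, 0.607)

Fisher z: z_r = atanh(r) = ½·ln((1+0.333)/(1−0.333)) = 0.346199
SE(z) = 1/√(n−3) = 1/√30 = 0.182574
95% ⇒ z* = 1.960; margin = 1.960·0.182574 = 0.357845
CI on z-scale: (-0.011646, 0.704044)
Back-transform: tanh(-0.011646) = -0.011645, tanh(0.704044) = 0.606928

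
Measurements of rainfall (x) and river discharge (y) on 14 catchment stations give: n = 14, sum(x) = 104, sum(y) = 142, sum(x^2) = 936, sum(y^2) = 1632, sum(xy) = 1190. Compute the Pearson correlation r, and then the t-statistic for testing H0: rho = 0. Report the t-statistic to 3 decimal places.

4.095

S_xy = nΣxy − ΣxΣy = 14·1190 − 104·142 = 16660 − 14768 = 1892
S_xx = nΣx² − (Σx)² = 14·936 − 104² = 13104 − 10816 = 2288
S_yy = nΣy² − (Σy)² = 14·1632 − 142² = 22848 − 20164 = 2684
r = S_xy / √(S_xx·S_yy) = 1892 / √(2288·2684) = 1892 / √6140992 = 1892 / 2478.1025 = 0.7635
t = r·√(n−2)/√(1−r²) = 0.7635·√12 / √(1−0.582932) = 2.644842 / 0.645808 = 4.095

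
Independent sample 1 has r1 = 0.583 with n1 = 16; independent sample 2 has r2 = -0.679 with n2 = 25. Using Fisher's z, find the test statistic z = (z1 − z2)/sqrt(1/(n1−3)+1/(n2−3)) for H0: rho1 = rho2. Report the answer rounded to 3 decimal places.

4.271

z1 = atanh(0.583) = 0.666995,  z2 = atanh(-0.679) = -0.827256
SE = √(1/(n1−3) + 1/(n2−3)) = √(1/13 + 1/22) = √(0.0769231 + 0.0454545) = √0.1223776 = 0.349825
z = (z1 − z2)/SE = (0.666995 − (-0.827256)) / 0.349825 = 1.494251 / 0.349825 = 4.271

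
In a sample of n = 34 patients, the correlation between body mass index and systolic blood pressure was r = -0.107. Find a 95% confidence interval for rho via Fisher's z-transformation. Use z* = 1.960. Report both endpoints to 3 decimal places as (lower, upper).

Fisher z: z_r = atanh(r) = ½·ln((1+(-0.107))/(1−(-0.107))) = -0.107411
SE(z) = 1/√(n−3) = 1/√31 = 0.179605
95% ⇒ z* = 1.960; margin = 1.960·0.179605 = 0.352026
CI on z-scale: (-0.459437, 0.244615)
Back-transform: tanh(-0.459437) = -0.429625, tanh(0.244615) = 0.239850

(-0.430, 0.240)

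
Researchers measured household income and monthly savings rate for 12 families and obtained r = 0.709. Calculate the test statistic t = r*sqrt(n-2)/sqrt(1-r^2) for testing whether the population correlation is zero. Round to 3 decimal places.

t = r·√(n−2) / √(1−r²) with r = 0.709, n = 12
  = 0.709·√10 / √(1 − 0.502681)
  = 0.709·3.162278 / 0.705208
  = 2.242055 / 0.705208 = 3.179

3.179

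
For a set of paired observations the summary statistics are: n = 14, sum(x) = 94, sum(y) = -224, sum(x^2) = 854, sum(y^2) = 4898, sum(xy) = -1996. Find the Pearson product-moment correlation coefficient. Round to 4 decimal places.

-0.9092

Numerator: nΣxy − (Σx)(Σy) = 14·(-1996) − (94)(-224) = -6888
Denominator: √[(nΣx²−(Σx)²)(nΣy²−(Σy)²)]
  nΣx²−(Σx)² = 14·854 − 8836 = 3120;  nΣy²−(Σy)² = 14·4898 − 50176 = 18396
  √(3120·18396) = √57395520 = 7575.9831
r = -6888 / 7575.9831 = -0.9092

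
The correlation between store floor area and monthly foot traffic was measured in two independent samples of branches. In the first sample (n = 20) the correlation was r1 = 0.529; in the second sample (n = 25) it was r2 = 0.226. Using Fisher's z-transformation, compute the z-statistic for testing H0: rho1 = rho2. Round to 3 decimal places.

z1 = atanh(0.529) = 0.588756,  z2 = atanh(0.226) = 0.229970
SE = √(1/(n1−3) + 1/(n2−3)) = √(1/17 + 1/22) = √(0.0588235 + 0.0454545) = √0.1042780 = 0.322921
z = (z1 − z2)/SE = (0.588756 − 0.229970) / 0.322921 = 0.358786 / 0.322921 = 1.111

1.111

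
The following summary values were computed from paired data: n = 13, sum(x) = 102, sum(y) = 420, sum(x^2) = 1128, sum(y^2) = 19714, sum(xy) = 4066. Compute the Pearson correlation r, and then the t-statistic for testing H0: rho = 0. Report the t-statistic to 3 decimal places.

Numerator: nΣxy − (Σx)(Σy) = 13·4066 − (102)(420) = 10018
Denominator: √[(nΣx²−(Σx)²)(nΣy²−(Σy)²)]
  nΣx²−(Σx)² = 13·1128 − 10404 = 4260;  nΣy²−(Σy)² = 13·19714 − 176400 = 79882
  √(4260·79882) = √340297320 = 18447.1494
r = 10018 / 18447.1494 = 0.5431
t = r·√(n−2)/√(1−r²) = 0.5431·√11 / √(1−0.294958) = 1.801259 / 0.839668 = 2.145

2.145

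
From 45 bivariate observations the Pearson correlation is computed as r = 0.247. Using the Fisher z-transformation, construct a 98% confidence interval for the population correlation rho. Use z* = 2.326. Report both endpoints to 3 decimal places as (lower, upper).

z_r = atanh(0.247) = 0.252215;  SE = 1/√(n−3) = 1/√42 = 0.154303
z-limits: 0.252215 ± 2.326·0.154303 = 0.252215 ± 0.358909 = [-0.106694, 0.611124]
ρ-limits: (tanh -0.106694, tanh 0.611124) = (-0.106, 0.545)

(-0.106, 0.545)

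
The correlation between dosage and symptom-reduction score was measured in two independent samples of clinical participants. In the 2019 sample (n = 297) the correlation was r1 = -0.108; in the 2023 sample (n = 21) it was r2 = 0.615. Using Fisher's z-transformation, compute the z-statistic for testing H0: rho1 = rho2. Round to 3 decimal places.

-3.399

Fisher z-transforms: z1 = atanh(-0.108) = -0.108423, z2 = atanh(0.615) = 0.716923; difference d = -0.825346
Var(d) = 1/294 + 1/18 = 0.0034014 + 0.0555556 = 0.0589570
z = d/√Var(d) = -0.825346 / √0.0589570 = -0.825346 / 0.242811 = -3.399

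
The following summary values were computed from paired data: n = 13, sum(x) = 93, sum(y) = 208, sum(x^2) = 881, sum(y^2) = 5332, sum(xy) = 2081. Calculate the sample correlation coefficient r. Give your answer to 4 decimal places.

0.9020

Numerator: nΣxy − (Σx)(Σy) = 13·2081 − (93)(208) = 7709
Denominator: √[(nΣx²−(Σx)²)(nΣy²−(Σy)²)]
  nΣx²−(Σx)² = 13·881 − 8649 = 2804;  nΣy²−(Σy)² = 13·5332 − 43264 = 26052
  √(2804·26052) = √73049808 = 8546.9180
r = 7709 / 8546.9180 = 0.9020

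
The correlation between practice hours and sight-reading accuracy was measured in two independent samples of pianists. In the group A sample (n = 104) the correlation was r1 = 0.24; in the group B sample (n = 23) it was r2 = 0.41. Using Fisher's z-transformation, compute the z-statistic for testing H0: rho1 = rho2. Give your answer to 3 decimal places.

Fisher z-transforms: z1 = atanh(0.24) = 0.244774, z2 = atanh(0.41) = 0.435611; difference d = -0.190837
Var(d) = 1/101 + 1/20 = 0.0099010 + 0.0500000 = 0.0599010
z = d/√Var(d) = -0.190837 / √0.0599010 = -0.190837 / 0.244747 = -0.780

-0.780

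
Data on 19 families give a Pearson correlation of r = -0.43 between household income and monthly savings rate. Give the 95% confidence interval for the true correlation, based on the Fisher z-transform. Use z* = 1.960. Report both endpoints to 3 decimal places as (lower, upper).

Fisher z: z_r = atanh(r) = ½·ln((1+(-0.43))/(1−(-0.43))) = -0.459897
SE(z) = 1/√(n−3) = 1/√16 = 0.250000
95% ⇒ z* = 1.960; margin = 1.960·0.250000 = 0.490000
CI on z-scale: (-0.949897, 0.030103)
Back-transform: tanh(-0.949897) = -0.739736, tanh(0.030103) = 0.030094

(-0.740, 0.030)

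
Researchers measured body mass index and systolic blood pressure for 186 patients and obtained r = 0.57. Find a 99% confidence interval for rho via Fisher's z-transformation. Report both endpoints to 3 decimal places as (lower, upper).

z_r = atanh(0.57) = 0.647523;  SE = 1/√(n−3) = 1/√183 = 0.073922
z-limits: 0.647523 ± 2.576·0.073922 = 0.647523 ± 0.190423 = [0.457100, 0.837946]
ρ-limits: (tanh 0.457100, tanh 0.837946) = (0.428, 0.685)

(0.428, 0.685)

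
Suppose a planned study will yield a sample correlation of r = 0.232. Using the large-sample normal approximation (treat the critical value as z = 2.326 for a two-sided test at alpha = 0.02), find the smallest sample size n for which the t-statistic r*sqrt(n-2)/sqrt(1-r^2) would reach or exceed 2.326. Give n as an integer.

98

Need r·√(n−2)/√(1−r²) ≥ 2.326
√(n−2) ≥ 2.326·√(1−0.053824) / 0.232 = 2.326·0.972716 / 0.232 = 9.7523
n−2 ≥ 95.1074  ⇒  n ≥ 97.1074
Smallest integer n = 98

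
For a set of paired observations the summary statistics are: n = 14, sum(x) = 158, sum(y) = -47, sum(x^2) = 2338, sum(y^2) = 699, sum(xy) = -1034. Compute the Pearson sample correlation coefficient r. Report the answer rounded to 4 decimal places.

-0.9189

S_xy = nΣxy − ΣxΣy = 14·(-1034) − 158·(-47) = -14476 − (-7426) = -7050
S_xx = nΣx² − (Σx)² = 14·2338 − 158² = 32732 − 24964 = 7768
S_yy = nΣy² − (Σy)² = 14·699 − (-47)² = 9786 − 2209 = 7577
r = S_xy / √(S_xx·S_yy) = -7050 / √(7768·7577) = -7050 / √58858136 = -7050 / 7671.9056 = -0.9189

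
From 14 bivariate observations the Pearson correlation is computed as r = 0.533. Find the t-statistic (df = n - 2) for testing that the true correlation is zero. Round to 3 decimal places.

2.182

1 − r² = 1 − 0.284089 = 0.715911;  √(1−r²) = 0.846115
√(n−2) = √12 = 3.464102
t = r·√(n−2)/√(1−r²) = 0.533 · 3.464102 / 0.846115 = 2.182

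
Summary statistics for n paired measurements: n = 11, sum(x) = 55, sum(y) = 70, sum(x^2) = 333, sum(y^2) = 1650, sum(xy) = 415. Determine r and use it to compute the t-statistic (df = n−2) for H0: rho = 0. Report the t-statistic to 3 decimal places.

0.761

S_xy = nΣxy − ΣxΣy = 11·415 − 55·70 = 4565 − 3850 = 715
S_xx = nΣx² − (Σx)² = 11·333 − 55² = 3663 − 3025 = 638
S_yy = nΣy² − (Σy)² = 11·1650 − 70² = 18150 − 4900 = 13250
r = S_xy / √(S_xx·S_yy) = 715 / √(638·13250) = 715 / √8453500 = 715 / 2907.4903 = 0.2459
t = r·√(n−2)/√(1−r²) = 0.2459·√9 / √(1−0.060467) = 0.737700 / 0.969295 = 0.761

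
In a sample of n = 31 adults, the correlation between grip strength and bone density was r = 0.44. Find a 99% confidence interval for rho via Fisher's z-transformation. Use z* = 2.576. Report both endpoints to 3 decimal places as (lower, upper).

Fisher z: z_r = atanh(r) = ½·ln((1+0.44)/(1−0.44)) = 0.472231
SE(z) = 1/√(n−3) = 1/√28 = 0.188982
99% ⇒ z* = 2.576; margin = 2.576·0.188982 = 0.486818
CI on z-scale: (-0.014587, 0.959049)
Back-transform: tanh(-0.014587) = -0.014586, tanh(0.959049) = 0.743852

(-0.015, 0.744)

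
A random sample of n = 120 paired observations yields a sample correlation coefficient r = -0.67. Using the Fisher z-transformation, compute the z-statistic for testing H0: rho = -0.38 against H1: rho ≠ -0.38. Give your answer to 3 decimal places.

-4.442

Fisher z: atanh(-0.67) = -0.810743, atanh(-0.38) = -0.400060
z = (z_r − z_0)·√(n−3) = (-0.810743 − (-0.400060))·√117 = -0.410683 · 10.816654 = -4.442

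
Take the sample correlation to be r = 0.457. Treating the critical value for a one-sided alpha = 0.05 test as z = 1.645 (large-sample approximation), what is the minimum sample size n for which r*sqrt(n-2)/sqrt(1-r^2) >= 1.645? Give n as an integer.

13

r√(n−2)/√(1−r²) ≥ 1.645  ⇔  n−2 ≥ (1.645)²·(1−r²)/r²
(1−r²)/r² = (1−0.208849)/0.208849 = 3.7881
n ≥ 2 + 2.706025·3.7881 = 2 + 10.2507 = 12.2507
⌈12.2507⌉ = 13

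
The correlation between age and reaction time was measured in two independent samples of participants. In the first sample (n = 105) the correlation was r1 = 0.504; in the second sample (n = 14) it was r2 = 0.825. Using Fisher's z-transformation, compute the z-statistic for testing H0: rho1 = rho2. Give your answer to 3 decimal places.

z1 = atanh(0.504) = 0.554654,  z2 = atanh(0.825) = 1.172275
SE = √(1/(n1−3) + 1/(n2−3)) = √(1/102 + 1/11) = √(0.0098039 + 0.0909091) = √0.1007130 = 0.317353
z = (z1 − z2)/SE = (0.554654 − 1.172275) / 0.317353 = -0.617621 / 0.317353 = -1.946

-1.946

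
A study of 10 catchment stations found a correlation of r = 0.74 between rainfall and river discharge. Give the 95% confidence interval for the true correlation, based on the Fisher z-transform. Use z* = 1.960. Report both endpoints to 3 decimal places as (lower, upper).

(0.207, 0.934)

z_r = atanh(0.74) = 0.950479;  SE = 1/√(n−3) = 1/√7 = 0.377964
z-limits: 0.950479 ± 1.960·0.377964 = 0.950479 ± 0.740809 = [0.209670, 1.691288]
ρ-limits: (tanh 0.209670, tanh 1.691288) = (0.207, 0.934)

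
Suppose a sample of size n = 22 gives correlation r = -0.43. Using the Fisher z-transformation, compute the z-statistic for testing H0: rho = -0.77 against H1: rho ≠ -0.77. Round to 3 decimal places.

Fisher z: atanh(-0.43) = -0.459897, atanh(-0.77) = -1.020328
z = (z_r − z_0)·√(n−3) = (-0.459897 − (-1.020328))·√19 = 0.560431 · 4.358899 = 2.443

2.443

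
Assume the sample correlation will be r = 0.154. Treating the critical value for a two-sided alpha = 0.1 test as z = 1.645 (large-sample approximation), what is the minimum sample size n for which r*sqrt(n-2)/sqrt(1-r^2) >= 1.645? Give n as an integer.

114

r√(n−2)/√(1−r²) ≥ 1.645  ⇔  n−2 ≥ (1.645)²·(1−r²)/r²
(1−r²)/r² = (1−0.023716)/0.023716 = 41.1656
n ≥ 2 + 2.706025·41.1656 = 2 + 111.3951 = 113.3951
⌈113.3951⌉ = 114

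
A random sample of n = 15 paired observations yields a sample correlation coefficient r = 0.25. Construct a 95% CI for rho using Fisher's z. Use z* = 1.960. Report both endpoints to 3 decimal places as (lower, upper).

Fisher z: z_r = atanh(r) = ½·ln((1+0.25)/(1−0.25)) = 0.255413
SE(z) = 1/√(n−3) = 1/√12 = 0.288675
95% ⇒ z* = 1.960; margin = 1.960·0.288675 = 0.565803
CI on z-scale: (-0.310390, 0.821216)
Back-transform: tanh(-0.310390) = -0.300792, tanh(0.821216) = 0.675731

(-0.301, 0.676)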